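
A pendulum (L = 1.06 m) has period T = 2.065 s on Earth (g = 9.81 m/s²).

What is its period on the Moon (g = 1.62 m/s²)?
T = 2π√(L/g), so T_moon/T_earth = √(g_earth/g_moon)
T_moon = 2π√(1.06/1.62) = 5.082 s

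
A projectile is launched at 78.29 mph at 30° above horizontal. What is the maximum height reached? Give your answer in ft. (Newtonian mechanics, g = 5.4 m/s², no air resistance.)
H = v₀²sin²(θ)/(2g) (with unit conversion) = 93.03 ft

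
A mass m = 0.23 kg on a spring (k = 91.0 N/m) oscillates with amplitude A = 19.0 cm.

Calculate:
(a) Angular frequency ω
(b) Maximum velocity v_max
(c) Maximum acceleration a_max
ω = √(k/m) = √(91.0/0.23) = 19.89 rad/s
v_max = ωA = 19.89×0.19 = 3.779 m/s
a_max = ω²A = 19.89²×0.19 = 75.17 m/s²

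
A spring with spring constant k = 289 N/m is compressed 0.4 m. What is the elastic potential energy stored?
PE = ½kx² = ½×289×0.4² = 23.12 J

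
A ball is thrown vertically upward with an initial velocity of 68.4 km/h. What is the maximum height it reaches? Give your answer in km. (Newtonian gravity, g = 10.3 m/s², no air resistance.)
h_max = v₀²/(2g) (with unit conversion) = 0.01752 km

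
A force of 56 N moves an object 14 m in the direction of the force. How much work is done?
W = Fd = 56×14 = 784.0 J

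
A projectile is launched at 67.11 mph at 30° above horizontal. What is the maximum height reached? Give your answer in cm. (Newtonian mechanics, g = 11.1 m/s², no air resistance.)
H = v₀²sin²(θ)/(2g) (with unit conversion) = 1014.0 cm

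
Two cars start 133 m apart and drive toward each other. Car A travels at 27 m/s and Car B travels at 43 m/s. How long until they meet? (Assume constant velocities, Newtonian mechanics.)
Combined speed: v_combined = 27 + 43 = 70 m/s
Time to meet: t = d/70 = 133/70 = 1.9 s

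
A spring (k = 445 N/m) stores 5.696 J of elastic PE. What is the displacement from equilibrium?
PE = ½kx² → x = √(2PE/k) = √(2×5.696/445) = 0.16 m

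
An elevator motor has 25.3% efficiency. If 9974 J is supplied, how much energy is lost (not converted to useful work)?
W_out = η × W_in = 0.253×9974 = 2523.4 J
W_lost = W_in − W_out = 9974 − 2523.4 = 7450.6 J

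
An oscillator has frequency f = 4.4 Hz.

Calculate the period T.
T = 1/f = 1/4.4 = 0.2273 s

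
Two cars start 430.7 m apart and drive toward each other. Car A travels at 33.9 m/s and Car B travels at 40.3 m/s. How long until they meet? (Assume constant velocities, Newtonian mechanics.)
Combined speed: v_combined = 33.9 + 40.3 = 74.2 m/s
Time to meet: t = d/74.2 = 430.7/74.2 = 5.8 s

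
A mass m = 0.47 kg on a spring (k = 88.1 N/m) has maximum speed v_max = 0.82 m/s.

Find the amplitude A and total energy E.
½mv²_max = ½kA² → A = v_max√(m/k) = 0.82×√(0.47/88.1) = 0.05989 m = 5.989 cm
E = ½mv²_max = ½×0.47×0.82² = 0.158 J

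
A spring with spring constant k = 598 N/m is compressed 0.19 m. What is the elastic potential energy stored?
PE = ½kx² = ½×598×0.19² = 10.79 J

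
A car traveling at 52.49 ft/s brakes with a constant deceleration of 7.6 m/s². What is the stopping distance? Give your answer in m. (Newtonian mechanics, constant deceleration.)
d = v₀² / (2a) (with unit conversion) = 16.84 m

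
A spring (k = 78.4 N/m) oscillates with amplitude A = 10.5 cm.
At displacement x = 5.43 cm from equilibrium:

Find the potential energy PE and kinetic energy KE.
E_total = ½kA² = ½×78.4×(0.105)² = 0.4322 J
PE = ½kx² = ½×78.4×(0.0543)² = 0.1156 J
KE = E_total − PE = 0.3166 J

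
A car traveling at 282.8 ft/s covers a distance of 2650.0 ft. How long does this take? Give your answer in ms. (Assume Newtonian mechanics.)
t = d/v (with unit conversion) = 9371.0 ms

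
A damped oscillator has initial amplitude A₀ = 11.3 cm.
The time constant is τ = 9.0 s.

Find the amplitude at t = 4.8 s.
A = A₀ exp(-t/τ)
A = A₀ exp(−t/τ) = 11.3×exp(−4.8/9.0) = 6.629 cm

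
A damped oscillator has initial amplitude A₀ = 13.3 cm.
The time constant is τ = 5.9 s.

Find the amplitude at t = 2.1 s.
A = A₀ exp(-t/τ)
A = A₀ exp(−t/τ) = 13.3×exp(−2.1/5.9) = 9.317 cm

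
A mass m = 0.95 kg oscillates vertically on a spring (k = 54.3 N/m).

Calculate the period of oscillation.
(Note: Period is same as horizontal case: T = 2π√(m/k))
T = 2π√(m/k) = 2π√(0.95/54.3) = 0.8311 s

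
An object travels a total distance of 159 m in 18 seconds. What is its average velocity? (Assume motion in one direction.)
v_avg = Δd / Δt = 159 / 18 = 8.83 m/s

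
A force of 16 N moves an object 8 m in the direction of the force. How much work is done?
W = Fd = 16×8 = 128.0 J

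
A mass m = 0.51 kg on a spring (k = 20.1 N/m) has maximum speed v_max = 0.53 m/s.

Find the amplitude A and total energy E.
½mv²_max = ½kA² → A = v_max√(m/k) = 0.53×√(0.51/20.1) = 0.08442 m = 8.442 cm
E = ½mv²_max = ½×0.51×0.53² = 0.07163 J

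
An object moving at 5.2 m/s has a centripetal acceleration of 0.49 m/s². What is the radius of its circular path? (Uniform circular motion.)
r = v²/a_c = 5.2²/0.49 = 55.18 m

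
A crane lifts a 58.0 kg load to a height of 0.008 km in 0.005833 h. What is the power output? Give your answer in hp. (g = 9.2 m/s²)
W = mgh = 58×9.2×8 = 4269 J
P = W/t = 4269/21 = 203.3 W = 0.2726 hp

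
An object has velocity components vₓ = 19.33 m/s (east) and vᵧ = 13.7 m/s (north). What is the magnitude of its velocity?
|v| = √(vₓ² + vᵧ²) = √(19.33² + 13.7²) = √(561.339) = 23.69 m/s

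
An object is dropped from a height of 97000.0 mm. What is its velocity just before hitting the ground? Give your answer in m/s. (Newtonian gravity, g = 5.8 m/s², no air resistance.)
v = √(2gh) (with unit conversion) = 33.54 m/s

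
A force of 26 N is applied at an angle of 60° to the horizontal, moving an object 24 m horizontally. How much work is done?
W = Fd cosθ = 26×24×cos(60°) = 312.0 J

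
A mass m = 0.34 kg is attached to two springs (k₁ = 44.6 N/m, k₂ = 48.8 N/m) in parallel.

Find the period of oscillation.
k_eq = k₁+k₂ = 93.4 N/m
T = 2π√(m/k_eq) = 2π√(0.34/93.4) = 0.3791 s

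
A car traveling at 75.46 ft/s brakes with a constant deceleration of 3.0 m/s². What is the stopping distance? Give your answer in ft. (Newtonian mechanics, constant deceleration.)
d = v₀² / (2a) (with unit conversion) = 289.3 ft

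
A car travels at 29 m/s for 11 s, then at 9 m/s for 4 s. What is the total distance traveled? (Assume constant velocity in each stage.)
d₁ = v₁t₁ = 29 × 11 = 319 m
d₂ = v₂t₂ = 9 × 4 = 36 m
d_total = 319 + 36 = 355 m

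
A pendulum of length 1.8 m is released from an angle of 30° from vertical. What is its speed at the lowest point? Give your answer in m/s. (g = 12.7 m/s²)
h = L(1 − cosθ) = 1.8×(1 − cos30°) = 0.2412 m
v = √(2gh) = √(2×12.7×0.2412) = 2.475 m/s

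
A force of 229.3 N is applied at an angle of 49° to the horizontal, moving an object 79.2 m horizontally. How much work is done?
W = Fd cosθ = 229.3×79.2×cos(49°) = 11914.0 J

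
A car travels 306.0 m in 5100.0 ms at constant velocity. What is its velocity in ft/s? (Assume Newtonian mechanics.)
v = d/t (with unit conversion) = 196.9 ft/s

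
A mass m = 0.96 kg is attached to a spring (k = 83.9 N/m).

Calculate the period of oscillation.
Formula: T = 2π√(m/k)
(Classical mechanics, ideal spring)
T = 2π√(m/k) = 2π√(0.96/83.9) = 0.6721 s; f = 1/T = 1.488 Hz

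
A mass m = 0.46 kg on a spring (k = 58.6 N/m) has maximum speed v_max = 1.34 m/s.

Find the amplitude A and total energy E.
½mv²_max = ½kA² → A = v_max√(m/k) = 1.34×√(0.46/58.6) = 0.1187 m = 11.87 cm
E = ½mv²_max = ½×0.46×1.34² = 0.413 J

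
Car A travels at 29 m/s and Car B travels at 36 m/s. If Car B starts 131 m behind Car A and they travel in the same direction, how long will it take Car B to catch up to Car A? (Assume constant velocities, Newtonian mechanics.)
Relative speed: v_rel = 36 - 29 = 7 m/s
Time to catch: t = d₀/v_rel = 131/7 = 18.71 s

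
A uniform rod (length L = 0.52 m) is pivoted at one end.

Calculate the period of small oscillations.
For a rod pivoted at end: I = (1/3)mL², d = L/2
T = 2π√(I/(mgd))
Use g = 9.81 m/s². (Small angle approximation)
I/m = (1/3)L² = 0.09013 m²; d = L/2 = 0.26 m
T = 2π√(I/(mgd)) = 2π√(0.09013/(9.81×0.26)) = 1.181 s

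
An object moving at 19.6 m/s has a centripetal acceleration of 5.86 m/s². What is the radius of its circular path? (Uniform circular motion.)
r = v²/a_c = 19.6²/5.86 = 65.56 m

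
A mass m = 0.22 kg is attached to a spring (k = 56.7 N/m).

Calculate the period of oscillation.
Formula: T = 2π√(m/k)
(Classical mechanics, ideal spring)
T = 2π√(m/k) = 2π√(0.22/56.7) = 0.3914 s; f = 1/T = 2.555 Hz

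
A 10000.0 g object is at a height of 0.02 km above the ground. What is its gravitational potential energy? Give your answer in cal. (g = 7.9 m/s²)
PE = mgh = 10 kg × 7.9 m/s² × 20 m = 1580 J = 377.6 cal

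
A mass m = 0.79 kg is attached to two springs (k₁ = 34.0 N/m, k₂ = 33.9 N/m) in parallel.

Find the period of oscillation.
k_eq = k₁+k₂ = 67.9 N/m
T = 2π√(m/k_eq) = 2π√(0.79/67.9) = 0.6777 s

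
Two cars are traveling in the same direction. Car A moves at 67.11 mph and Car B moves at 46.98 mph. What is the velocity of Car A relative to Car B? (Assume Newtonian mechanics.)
v_rel = v_A - v_B = 67.11 - 46.98 = 20.13 mph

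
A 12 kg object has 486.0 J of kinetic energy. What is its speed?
KE = ½mv² → v = √(2KE/m) = √(2×486.0/12) = 9.0 m/s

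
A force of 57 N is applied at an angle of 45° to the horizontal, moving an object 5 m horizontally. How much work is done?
W = Fd cosθ = 57×5×cos(45°) = 201.53 J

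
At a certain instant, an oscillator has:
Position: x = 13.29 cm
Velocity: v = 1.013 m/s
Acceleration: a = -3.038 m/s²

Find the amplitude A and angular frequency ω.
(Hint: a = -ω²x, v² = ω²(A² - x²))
a = −ω²x → ω = √(|a|/x) = √(3.038/0.1329) = 4.781 rad/s
v² = ω²(A² − x²) → A = √(x² + v²/ω²) = √(0.1329² + 1.013²/4.781²) = 0.2501 m = 25.01 cm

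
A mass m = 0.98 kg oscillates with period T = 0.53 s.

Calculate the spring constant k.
T = 2π√(m/k) → k = m(2π/T)² = 0.98×(2π/0.53)² = 137.7 N/m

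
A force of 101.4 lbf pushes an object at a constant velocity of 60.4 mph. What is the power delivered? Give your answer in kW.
P = Fv = 451 N × 27 m/s = 1.218e+04 W = 12.18 kW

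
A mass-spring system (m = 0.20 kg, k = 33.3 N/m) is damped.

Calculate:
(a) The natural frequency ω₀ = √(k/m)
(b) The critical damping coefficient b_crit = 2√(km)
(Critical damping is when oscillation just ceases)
ω₀ = √(k/m) = √(33.3/0.2) = 12.9 rad/s
b_crit = 2√(km) = 2√(33.3×0.2) = 5.161 kg/s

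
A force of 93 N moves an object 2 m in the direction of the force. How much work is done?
W = Fd = 93×2 = 186.0 J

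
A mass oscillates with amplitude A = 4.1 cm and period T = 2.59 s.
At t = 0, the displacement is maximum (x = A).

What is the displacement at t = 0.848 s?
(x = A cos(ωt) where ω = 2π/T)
ω = 2π/T = 2π/2.59 = 2.426 rad/s
x = A cos(ωt) = 4.1×cos(2.426×0.848) = -1.917 cm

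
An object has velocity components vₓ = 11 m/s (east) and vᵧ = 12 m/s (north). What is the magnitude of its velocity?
|v| = √(vₓ² + vᵧ²) = √(11² + 12²) = √(265) = 16.28 m/s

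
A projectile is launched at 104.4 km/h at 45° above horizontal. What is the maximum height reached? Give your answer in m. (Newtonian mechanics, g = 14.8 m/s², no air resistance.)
H = v₀²sin²(θ)/(2g) (with unit conversion) = 14.21 m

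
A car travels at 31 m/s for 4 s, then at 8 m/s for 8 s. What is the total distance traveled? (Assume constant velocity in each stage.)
d₁ = v₁t₁ = 31 × 4 = 124 m
d₂ = v₂t₂ = 8 × 8 = 64 m
d_total = 124 + 64 = 188 m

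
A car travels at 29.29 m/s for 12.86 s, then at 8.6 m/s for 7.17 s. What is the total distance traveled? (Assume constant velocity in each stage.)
d₁ = v₁t₁ = 29.29 × 12.86 = 376.669 m
d₂ = v₂t₂ = 8.6 × 7.17 = 61.662 m
d_total = 376.669 + 61.662 = 438.33 m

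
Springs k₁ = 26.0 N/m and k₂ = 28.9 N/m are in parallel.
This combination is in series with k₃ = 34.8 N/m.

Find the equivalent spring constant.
k₁₂ = k₁ + k₂ = 54.9 N/m (parallel)
1/k_eq = 1/k₁₂ + 1/k₃ → k_eq = 21.3 N/m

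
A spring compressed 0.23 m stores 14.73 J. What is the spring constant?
PE = ½kx² → k = 2PE/x² = 2×14.73/0.23² = 556.9 N/m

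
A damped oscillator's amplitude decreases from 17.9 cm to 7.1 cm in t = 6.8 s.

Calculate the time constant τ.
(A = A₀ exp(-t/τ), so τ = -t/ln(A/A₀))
A/A₀ = 7.1/17.9 = 0.3966; ln(A/A₀) = -0.9247
τ = −t/ln(A/A₀) = −6.8/-0.9247 = 7.354 s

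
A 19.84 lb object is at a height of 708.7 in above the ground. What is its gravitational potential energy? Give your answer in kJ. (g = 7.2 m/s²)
PE = mgh = 8.999 kg × 7.2 m/s² × 18 m = 1166 J = 1.166 kJ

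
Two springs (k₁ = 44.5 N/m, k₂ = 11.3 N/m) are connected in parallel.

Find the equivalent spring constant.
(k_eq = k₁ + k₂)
k_eq = k₁ + k₂ = 44.5 + 11.3 = 55.8 N/m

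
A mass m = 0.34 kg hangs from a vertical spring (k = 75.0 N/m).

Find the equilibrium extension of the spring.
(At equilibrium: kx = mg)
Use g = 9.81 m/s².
x_eq = mg/k = 0.34×9.81/75.0 = 0.04447 m = 4.447 cm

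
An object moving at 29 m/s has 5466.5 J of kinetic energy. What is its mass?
KE = ½mv² → m = 2KE/v² = 2×5466.5/29² = 13.0 kg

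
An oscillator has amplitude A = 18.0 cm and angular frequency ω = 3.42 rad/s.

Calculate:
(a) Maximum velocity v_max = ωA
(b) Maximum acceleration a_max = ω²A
v_max = ωA = 3.42×0.18 = 0.6156 m/s
a_max = ω²A = 3.42²×0.18 = 2.105 m/s²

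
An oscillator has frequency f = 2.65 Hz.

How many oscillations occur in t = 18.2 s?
n = f×t = 2.65×18.2 = 48.23 oscillations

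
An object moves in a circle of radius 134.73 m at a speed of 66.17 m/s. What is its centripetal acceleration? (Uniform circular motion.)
a_c = v²/r = 66.17²/134.73 = 4378.47/134.73 = 32.5 m/s²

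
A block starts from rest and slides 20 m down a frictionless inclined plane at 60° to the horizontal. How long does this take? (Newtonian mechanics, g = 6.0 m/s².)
a = g sin(θ) = 6.0 × sin(60°) = 5.2 m/s²
t = √(2d/a) = √(2 × 20 / 5.2) = 2.77 s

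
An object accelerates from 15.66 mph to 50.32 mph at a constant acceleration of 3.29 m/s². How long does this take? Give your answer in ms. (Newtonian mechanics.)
t = (v - v₀)/a (with unit conversion) = 4710.0 ms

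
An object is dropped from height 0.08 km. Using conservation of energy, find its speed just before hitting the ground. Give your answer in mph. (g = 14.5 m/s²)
mgh = ½mv² → v = √(2gh) = √(2×14.5×80) = 48.17 m/s = 107.7 mph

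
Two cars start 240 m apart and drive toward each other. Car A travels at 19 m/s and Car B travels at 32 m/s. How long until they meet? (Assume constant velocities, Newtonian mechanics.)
Combined speed: v_combined = 19 + 32 = 51 m/s
Time to meet: t = d/51 = 240/51 = 4.71 s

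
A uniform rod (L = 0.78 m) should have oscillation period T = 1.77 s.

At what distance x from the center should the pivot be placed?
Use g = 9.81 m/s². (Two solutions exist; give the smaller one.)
T = 2π√((L²/12 + x²)/(gx)). Let c = T²g/(4π²) = 0.7785.
x² − cx + L²/12 = 0 → x = (c − √(c² − L²/3))/2 = 0.07174 m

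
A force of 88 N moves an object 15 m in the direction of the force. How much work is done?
W = Fd = 88×15 = 1320.0 J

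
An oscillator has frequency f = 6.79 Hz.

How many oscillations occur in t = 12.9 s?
n = f×t = 6.79×12.9 = 87.59 oscillations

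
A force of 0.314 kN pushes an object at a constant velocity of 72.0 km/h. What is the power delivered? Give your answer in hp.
P = Fv = 314 N × 20 m/s = 6280 W = 8.422 hp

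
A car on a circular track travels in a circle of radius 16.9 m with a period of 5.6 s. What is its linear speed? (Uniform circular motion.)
v = 2πr/T = 2π×16.9/5.6 = 18.96 m/s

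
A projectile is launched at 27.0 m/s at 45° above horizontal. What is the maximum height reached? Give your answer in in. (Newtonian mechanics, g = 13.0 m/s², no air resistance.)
H = v₀²sin²(θ)/(2g) (with unit conversion) = 551.9 in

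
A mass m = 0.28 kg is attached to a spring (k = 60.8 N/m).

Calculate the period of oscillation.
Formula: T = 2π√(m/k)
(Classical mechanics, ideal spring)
T = 2π√(m/k) = 2π√(0.28/60.8) = 0.4264 s; f = 1/T = 2.345 Hz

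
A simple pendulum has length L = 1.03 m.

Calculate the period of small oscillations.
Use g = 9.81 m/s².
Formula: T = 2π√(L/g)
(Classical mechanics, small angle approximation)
T = 2π√(L/g) = 2π√(1.03/9.81) = 2.036 s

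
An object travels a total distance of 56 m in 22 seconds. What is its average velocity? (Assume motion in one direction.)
v_avg = Δd / Δt = 56 / 22 = 2.55 m/s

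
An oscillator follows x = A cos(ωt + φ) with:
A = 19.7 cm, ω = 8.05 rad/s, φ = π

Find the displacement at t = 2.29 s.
x = A cos(ωt + φ) = 19.7×cos(8.05×2.29 + π) = -18.03 cm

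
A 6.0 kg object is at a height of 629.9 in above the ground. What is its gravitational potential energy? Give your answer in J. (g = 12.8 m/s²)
PE = mgh = 6 kg × 12.8 m/s² × 16 m = 1229 J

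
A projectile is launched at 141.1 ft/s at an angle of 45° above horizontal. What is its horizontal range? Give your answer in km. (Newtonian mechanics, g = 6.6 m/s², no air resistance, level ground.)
R = v₀² sin(2θ) / g (with unit conversion) = 0.2802 km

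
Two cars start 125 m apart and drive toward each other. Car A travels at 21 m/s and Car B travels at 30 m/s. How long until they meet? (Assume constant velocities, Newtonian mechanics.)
Combined speed: v_combined = 21 + 30 = 51 m/s
Time to meet: t = d/51 = 125/51 = 2.45 s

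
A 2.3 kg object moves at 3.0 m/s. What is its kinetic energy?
KE = ½mv² = ½×2.3×3.0² = 10.35 J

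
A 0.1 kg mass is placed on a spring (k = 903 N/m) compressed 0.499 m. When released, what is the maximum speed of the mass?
½kx² = ½mv² → v = x√(k/m) = 0.499×√(903/0.1) = 47.42 m/s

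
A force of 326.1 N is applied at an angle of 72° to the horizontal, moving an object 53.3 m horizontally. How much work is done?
W = Fd cosθ = 326.1×53.3×cos(72°) = 5371.1 J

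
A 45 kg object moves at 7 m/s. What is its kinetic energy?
KE = ½mv² = ½×45×7² = 1102.5 J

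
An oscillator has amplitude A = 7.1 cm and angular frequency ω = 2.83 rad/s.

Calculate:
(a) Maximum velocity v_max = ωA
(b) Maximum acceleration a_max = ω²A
v_max = ωA = 2.83×0.071 = 0.2009 m/s
a_max = ω²A = 2.83²×0.071 = 0.5686 m/s²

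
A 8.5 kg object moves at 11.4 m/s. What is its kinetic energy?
KE = ½mv² = ½×8.5×11.4² = 552.33 J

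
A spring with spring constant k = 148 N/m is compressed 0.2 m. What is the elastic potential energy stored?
PE = ½kx² = ½×148×0.2² = 2.96 J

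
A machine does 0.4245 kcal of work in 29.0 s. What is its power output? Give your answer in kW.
P = W/t = 1776 J / 29 s = 61.25 W = 0.06125 kW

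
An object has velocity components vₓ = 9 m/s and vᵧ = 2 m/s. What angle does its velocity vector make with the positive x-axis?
θ = arctan(vᵧ/vₓ) = arctan(2/9) = 12.53°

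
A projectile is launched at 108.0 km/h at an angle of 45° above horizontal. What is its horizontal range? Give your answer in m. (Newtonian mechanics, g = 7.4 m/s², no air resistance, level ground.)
R = v₀² sin(2θ) / g (with unit conversion) = 121.6 m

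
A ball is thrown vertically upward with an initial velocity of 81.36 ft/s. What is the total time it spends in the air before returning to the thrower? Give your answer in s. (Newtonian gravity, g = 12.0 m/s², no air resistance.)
t_total = 2v₀/g (with unit conversion) = 4.133 s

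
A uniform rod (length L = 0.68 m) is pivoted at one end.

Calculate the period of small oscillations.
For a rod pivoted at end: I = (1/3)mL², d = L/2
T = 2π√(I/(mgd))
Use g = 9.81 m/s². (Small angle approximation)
I/m = (1/3)L² = 0.1541 m²; d = L/2 = 0.34 m
T = 2π√(I/(mgd)) = 2π√(0.1541/(9.81×0.34)) = 1.351 s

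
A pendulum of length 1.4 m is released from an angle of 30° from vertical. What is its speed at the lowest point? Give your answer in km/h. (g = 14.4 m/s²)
h = L(1 − cosθ) = 1.4×(1 − cos30°) = 0.1876 m
v = √(2gh) = √(2×14.4×0.1876) = 2.324 m/s = 8.367 km/h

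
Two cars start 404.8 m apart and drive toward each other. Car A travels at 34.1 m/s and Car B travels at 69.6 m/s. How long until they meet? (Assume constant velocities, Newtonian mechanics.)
Combined speed: v_combined = 34.1 + 69.6 = 103.7 m/s
Time to meet: t = d/103.7 = 404.8/103.7 = 3.9 s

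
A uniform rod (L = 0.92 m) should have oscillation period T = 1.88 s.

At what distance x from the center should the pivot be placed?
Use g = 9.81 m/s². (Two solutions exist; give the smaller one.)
T = 2π√((L²/12 + x²)/(gx)). Let c = T²g/(4π²) = 0.8783.
x² − cx + L²/12 = 0 → x = (c − √(c² − L²/3))/2 = 0.08941 m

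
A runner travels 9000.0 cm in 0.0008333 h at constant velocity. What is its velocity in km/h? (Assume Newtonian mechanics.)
v = d/t (with unit conversion) = 108.0 km/h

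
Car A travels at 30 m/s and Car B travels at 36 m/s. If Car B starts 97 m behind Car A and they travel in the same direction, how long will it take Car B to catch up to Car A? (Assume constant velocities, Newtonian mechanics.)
Relative speed: v_rel = 36 - 30 = 6 m/s
Time to catch: t = d₀/v_rel = 97/6 = 16.17 s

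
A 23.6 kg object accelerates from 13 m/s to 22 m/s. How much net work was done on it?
W_net = ΔKE = ½m(v₂² − v₁²) = ½×23.6×(22² − 13²) = 3717.0 J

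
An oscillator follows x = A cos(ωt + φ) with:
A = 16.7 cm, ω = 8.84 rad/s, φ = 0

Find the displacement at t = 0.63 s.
x = A cos(ωt + φ) = 16.7×cos(8.84×0.63 + 0) = 12.62 cm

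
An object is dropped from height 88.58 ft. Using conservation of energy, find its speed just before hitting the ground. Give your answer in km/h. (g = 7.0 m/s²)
mgh = ½mv² → v = √(2gh) = √(2×7.0×27) = 19.44 m/s = 69.99 km/h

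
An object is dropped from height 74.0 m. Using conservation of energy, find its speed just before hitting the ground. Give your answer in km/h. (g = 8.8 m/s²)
mgh = ½mv² → v = √(2gh) = √(2×8.8×74) = 36.09 m/s = 129.9 km/h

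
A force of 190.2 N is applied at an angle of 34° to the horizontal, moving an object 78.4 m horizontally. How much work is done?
W = Fd cosθ = 190.2×78.4×cos(34°) = 12362.0 J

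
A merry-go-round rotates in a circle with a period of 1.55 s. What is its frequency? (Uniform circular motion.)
f = 1/T = 1/1.55 = 0.6452 Hz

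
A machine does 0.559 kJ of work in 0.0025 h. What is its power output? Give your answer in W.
P = W/t = 559 J / 9 s = 62.11 W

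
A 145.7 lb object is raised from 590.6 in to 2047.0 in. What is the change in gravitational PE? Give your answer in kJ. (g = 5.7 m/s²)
ΔPE = mg(h₂ − h₁) = 66.09 kg × 5.7 m/s² × (51.99 − 15) m = 1.394e+04 J = 13.94 kJ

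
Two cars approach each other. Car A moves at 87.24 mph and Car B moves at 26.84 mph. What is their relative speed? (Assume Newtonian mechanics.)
v_rel = v_A + v_B = 87.24 + 26.84 = 114.1 mph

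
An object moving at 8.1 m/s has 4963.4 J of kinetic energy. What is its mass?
KE = ½mv² → m = 2KE/v² = 2×4963.4/8.1² = 151.3 kg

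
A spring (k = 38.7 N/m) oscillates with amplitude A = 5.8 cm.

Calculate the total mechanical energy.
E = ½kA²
E = ½kA² = ½×38.7×(0.058)² = 0.06509 J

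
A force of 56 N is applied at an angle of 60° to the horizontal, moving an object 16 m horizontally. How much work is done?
W = Fd cosθ = 56×16×cos(60°) = 448.0 J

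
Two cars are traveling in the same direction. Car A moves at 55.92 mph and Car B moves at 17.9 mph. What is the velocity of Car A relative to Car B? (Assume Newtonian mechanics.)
v_rel = v_A - v_B = 55.92 - 17.9 = 38.02 mph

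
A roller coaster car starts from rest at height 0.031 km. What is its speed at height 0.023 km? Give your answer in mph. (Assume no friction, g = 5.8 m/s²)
mgh₁ = ½mv₂² + mgh₂ → v₂ = √(2g(h₁−h₂)) = √(2×5.8×(31−23)) = 9.633 m/s = 21.55 mph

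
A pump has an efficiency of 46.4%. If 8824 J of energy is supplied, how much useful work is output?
W_out = η × W_in = 0.464 × 8824 = 4094.3 J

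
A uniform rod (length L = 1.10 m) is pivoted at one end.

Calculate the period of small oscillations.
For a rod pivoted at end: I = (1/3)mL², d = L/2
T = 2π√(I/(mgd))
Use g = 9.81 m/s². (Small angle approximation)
I/m = (1/3)L² = 0.4033 m²; d = L/2 = 0.55 m
T = 2π√(I/(mgd)) = 2π√(0.4033/(9.81×0.55)) = 1.718 s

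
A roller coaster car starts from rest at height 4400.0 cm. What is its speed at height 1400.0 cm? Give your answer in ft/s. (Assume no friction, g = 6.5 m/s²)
mgh₁ = ½mv₂² + mgh₂ → v₂ = √(2g(h₁−h₂)) = √(2×6.5×(44−14)) = 19.75 m/s = 64.79 ft/s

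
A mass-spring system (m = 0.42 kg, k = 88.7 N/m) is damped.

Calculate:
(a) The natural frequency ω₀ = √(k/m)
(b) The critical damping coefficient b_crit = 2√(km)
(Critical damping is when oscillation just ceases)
ω₀ = √(k/m) = √(88.7/0.42) = 14.53 rad/s
b_crit = 2√(km) = 2√(88.7×0.42) = 12.21 kg/s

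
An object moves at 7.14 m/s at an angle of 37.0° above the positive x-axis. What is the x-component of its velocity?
vₓ = v cos(θ) = 7.14 × cos(37.0°) = 5.7 m/s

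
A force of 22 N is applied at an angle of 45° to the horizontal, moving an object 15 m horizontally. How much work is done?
W = Fd cosθ = 22×15×cos(45°) = 233.35 J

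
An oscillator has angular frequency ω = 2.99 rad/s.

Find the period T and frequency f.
T = 2π/ω = 2π/2.99 = 2.101 s; f = ω/2π = 0.4759 Hz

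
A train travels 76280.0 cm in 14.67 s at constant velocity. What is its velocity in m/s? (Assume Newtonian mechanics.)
v = d/t (with unit conversion) = 52.0 m/s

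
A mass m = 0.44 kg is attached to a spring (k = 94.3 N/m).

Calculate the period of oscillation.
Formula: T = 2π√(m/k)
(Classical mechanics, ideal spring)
T = 2π√(m/k) = 2π√(0.44/94.3) = 0.4292 s; f = 1/T = 2.33 Hz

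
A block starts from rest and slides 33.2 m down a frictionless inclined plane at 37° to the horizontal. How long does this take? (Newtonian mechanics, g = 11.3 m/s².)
a = g sin(θ) = 11.3 × sin(37°) = 6.8 m/s²
t = √(2d/a) = √(2 × 33.2 / 6.8) = 3.12 s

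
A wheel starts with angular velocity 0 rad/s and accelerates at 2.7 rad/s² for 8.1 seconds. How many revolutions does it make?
θ = ω₀t + ½αt² = 0×8.1 + ½×2.7×8.1² = 88.57 rad
Revolutions = θ/(2π) = 88.57/(2π) = 14.1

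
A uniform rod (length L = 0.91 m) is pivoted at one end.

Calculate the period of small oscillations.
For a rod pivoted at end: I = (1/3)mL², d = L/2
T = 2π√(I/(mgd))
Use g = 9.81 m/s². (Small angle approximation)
I/m = (1/3)L² = 0.276 m²; d = L/2 = 0.455 m
T = 2π√(I/(mgd)) = 2π√(0.276/(9.81×0.455)) = 1.563 s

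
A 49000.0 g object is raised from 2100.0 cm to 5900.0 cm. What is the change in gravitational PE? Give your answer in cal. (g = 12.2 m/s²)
ΔPE = mg(h₂ − h₁) = 49 kg × 12.2 m/s² × (59 − 21) m = 2.272e+04 J = 5429.0 cal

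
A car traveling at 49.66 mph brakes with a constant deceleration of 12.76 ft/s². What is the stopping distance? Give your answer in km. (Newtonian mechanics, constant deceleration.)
d = v₀² / (2a) (with unit conversion) = 0.06336 km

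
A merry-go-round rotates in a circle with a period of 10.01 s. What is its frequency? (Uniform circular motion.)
f = 1/T = 1/10.01 = 0.0999 Hz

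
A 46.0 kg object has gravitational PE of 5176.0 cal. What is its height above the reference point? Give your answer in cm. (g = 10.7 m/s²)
PE = mgh → h = PE/(mg) = 2.166e+04 J / (46 kg × 10.7 m/s²) = 44 m = 4400.0 cm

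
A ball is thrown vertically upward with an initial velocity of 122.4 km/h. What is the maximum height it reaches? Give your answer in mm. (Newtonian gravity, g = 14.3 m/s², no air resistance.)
h_max = v₀²/(2g) (with unit conversion) = 40420.0 mm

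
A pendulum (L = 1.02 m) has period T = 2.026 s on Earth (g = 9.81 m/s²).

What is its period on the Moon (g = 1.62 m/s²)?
T = 2π√(L/g), so T_moon/T_earth = √(g_earth/g_moon)
T_moon = 2π√(1.02/1.62) = 4.986 s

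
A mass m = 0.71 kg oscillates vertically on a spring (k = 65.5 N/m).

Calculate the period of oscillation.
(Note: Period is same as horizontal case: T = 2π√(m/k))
T = 2π√(m/k) = 2π√(0.71/65.5) = 0.6542 s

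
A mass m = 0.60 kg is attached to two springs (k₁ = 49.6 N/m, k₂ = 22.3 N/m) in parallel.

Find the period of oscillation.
k_eq = k₁+k₂ = 71.9 N/m
T = 2π√(m/k_eq) = 2π√(0.6/71.9) = 0.574 s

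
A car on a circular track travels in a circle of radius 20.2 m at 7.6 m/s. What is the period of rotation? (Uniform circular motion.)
T = 2πr/v = 2π×20.2/7.6 = 16.7 s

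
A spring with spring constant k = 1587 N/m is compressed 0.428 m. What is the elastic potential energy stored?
PE = ½kx² = ½×1587×0.428² = 145.4 J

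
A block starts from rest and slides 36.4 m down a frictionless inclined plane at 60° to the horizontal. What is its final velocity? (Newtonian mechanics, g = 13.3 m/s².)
a = g sin(θ) = 13.3 × sin(60°) = 11.52 m/s²
v = √(2ad) = √(2 × 11.52 × 36.4) = 28.96 m/s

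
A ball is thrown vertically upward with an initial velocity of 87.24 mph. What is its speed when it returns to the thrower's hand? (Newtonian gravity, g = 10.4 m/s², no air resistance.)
By conservation of energy, the ball returns at the same speed = 87.24 mph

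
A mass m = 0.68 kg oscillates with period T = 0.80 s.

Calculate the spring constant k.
T = 2π√(m/k) → k = m(2π/T)² = 0.68×(2π/0.8)² = 41.95 N/m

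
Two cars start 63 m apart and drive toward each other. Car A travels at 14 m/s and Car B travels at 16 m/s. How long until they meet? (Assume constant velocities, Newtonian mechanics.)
Combined speed: v_combined = 14 + 16 = 30 m/s
Time to meet: t = d/30 = 63/30 = 2.1 s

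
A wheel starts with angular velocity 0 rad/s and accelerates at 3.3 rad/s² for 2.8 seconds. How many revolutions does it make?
θ = ω₀t + ½αt² = 0×2.8 + ½×3.3×2.8² = 12.94 rad
Revolutions = θ/(2π) = 12.94/(2π) = 2.06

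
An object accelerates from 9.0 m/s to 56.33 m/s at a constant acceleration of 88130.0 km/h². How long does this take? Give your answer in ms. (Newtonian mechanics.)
t = (v - v₀)/a (with unit conversion) = 6960.0 ms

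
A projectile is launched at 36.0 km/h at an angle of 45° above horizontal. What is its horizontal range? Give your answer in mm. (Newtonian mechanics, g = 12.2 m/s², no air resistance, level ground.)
R = v₀² sin(2θ) / g (with unit conversion) = 8197.0 mm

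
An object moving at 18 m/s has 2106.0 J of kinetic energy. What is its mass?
KE = ½mv² → m = 2KE/v² = 2×2106.0/18² = 13.0 kg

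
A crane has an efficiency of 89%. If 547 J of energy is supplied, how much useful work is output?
W_out = η × W_in = 0.89 × 547 = 486.83 J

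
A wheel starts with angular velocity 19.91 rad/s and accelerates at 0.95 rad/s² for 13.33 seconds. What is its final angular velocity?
ω = ω₀ + αt = 19.91 + 0.95 × 13.33 = 32.57 rad/s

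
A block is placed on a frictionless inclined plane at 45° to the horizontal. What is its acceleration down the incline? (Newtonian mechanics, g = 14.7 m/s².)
a = g sin(θ) = 14.7 × sin(45°) = 14.7 × 0.7071 = 10.39 m/s²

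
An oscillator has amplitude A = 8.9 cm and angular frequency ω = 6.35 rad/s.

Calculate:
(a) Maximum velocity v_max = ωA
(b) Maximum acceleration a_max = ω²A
v_max = ωA = 6.35×0.089 = 0.5652 m/s
a_max = ω²A = 6.35²×0.089 = 3.589 m/s²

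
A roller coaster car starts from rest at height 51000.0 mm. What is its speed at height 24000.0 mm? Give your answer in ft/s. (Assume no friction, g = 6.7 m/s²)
mgh₁ = ½mv₂² + mgh₂ → v₂ = √(2g(h₁−h₂)) = √(2×6.7×(51−24)) = 19.02 m/s = 62.4 ft/s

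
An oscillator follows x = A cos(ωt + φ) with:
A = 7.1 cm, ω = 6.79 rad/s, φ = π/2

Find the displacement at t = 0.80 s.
x = A cos(ωt + φ) = 7.1×cos(6.79×0.8 + π/2) = 5.34 cm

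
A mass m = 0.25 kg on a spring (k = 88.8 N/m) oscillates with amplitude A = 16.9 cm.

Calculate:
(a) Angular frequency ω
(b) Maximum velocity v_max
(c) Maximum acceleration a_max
ω = √(k/m) = √(88.8/0.25) = 18.85 rad/s
v_max = ωA = 18.85×0.169 = 3.185 m/s
a_max = ω²A = 18.85²×0.169 = 60.03 m/s²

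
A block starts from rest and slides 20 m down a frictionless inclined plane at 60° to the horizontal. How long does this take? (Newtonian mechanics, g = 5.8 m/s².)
a = g sin(θ) = 5.8 × sin(60°) = 5.02 m/s²
t = √(2d/a) = √(2 × 20 / 5.02) = 2.82 s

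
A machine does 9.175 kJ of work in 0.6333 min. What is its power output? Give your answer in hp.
P = W/t = 9175 J / 38 s = 241.5 W = 0.3238 hp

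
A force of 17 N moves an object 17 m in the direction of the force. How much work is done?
W = Fd = 17×17 = 289.0 J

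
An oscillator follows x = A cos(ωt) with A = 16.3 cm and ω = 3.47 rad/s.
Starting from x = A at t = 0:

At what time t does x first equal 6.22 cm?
cos(ωt) = x/A = 6.22/16.3 = 0.3816
ωt = arccos(0.3816) = 1.179 rad
t = 1.179/3.47 = 0.3398 s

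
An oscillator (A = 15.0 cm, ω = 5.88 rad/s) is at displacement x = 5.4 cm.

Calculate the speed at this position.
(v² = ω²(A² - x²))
v = ω√(A² − x²) = 5.88×√(0.15² − 0.054²) = 0.8229 m/s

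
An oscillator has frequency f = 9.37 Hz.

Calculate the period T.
T = 1/f = 1/9.37 = 0.1067 s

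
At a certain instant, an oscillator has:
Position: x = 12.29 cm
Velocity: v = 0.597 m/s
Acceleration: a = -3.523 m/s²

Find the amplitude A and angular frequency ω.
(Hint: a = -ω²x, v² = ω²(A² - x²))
a = −ω²x → ω = √(|a|/x) = √(3.523/0.1229) = 5.354 rad/s
v² = ω²(A² − x²) → A = √(x² + v²/ω²) = √(0.1229² + 0.597²/5.354²) = 0.1659 m = 16.59 cm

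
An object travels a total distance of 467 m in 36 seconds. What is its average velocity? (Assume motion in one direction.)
v_avg = Δd / Δt = 467 / 36 = 12.97 m/s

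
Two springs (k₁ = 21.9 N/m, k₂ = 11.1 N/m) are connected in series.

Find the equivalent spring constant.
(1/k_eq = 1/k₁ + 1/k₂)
1/k_eq = 1/21.9 + 1/11.1 = 0.13575; k_eq = 7.366 N/m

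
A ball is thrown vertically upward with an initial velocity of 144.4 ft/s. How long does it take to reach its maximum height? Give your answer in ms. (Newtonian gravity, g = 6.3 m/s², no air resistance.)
t_up = v₀/g (with unit conversion) = 6986.0 ms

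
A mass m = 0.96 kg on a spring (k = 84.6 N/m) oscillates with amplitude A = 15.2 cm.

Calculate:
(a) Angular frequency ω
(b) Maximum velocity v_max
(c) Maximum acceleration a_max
ω = √(k/m) = √(84.6/0.96) = 9.387 rad/s
v_max = ωA = 9.387×0.152 = 1.427 m/s
a_max = ω²A = 9.387²×0.152 = 13.39 m/s²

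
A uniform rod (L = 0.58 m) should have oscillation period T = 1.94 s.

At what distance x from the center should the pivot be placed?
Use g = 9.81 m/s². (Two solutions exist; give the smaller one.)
T = 2π√((L²/12 + x²)/(gx)). Let c = T²g/(4π²) = 0.9352.
x² − cx + L²/12 = 0 → x = (c − √(c² − L²/3))/2 = 0.031 m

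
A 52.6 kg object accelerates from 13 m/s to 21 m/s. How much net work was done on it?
W_net = ΔKE = ½m(v₂² − v₁²) = ½×52.6×(21² − 13²) = 7153.6 J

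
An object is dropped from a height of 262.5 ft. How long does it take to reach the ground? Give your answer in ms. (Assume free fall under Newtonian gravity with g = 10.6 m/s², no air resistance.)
t = √(2h/g) (with unit conversion) = 3885.0 ms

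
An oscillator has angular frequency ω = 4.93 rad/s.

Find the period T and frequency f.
T = 2π/ω = 2π/4.93 = 1.274 s; f = ω/2π = 0.7846 Hz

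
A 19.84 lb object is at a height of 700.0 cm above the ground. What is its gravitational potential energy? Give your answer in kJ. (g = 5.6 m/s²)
PE = mgh = 8.999 kg × 5.6 m/s² × 7 m = 352.8 J = 0.3528 kJ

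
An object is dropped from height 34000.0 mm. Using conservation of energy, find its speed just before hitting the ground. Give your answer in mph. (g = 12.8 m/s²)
mgh = ½mv² → v = √(2gh) = √(2×12.8×34) = 29.5 m/s = 66.0 mph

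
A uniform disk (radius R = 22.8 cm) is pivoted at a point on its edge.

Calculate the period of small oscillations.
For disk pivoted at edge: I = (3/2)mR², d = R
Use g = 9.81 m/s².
I/m = (3/2)R² = 0.07798 m²; d = R = 0.228 m
T = 2π√((3/2)R²/(gR)) = 2π√(3R/(2g)) = 1.173 s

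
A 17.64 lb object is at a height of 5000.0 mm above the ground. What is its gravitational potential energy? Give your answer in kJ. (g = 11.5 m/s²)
PE = mgh = 8.001 kg × 11.5 m/s² × 5 m = 460.1 J = 0.4601 kJ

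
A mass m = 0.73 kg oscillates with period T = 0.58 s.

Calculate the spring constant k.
T = 2π√(m/k) → k = m(2π/T)² = 0.73×(2π/0.58)² = 85.67 N/m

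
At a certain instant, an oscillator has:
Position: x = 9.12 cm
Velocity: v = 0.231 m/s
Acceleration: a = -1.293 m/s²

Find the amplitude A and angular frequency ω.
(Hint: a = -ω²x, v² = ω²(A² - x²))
a = −ω²x → ω = √(|a|/x) = √(1.293/0.0912) = 3.765 rad/s
v² = ω²(A² − x²) → A = √(x² + v²/ω²) = √(0.0912² + 0.231²/3.765²) = 0.1099 m = 10.99 cm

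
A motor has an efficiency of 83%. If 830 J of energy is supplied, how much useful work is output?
W_out = η × W_in = 0.83 × 830 = 688.9 J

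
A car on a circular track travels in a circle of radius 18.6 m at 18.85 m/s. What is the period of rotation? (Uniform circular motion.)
T = 2πr/v = 2π×18.6/18.85 = 6.2 s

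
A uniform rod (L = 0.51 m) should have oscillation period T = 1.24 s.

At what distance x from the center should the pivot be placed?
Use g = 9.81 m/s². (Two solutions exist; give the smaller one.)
T = 2π√((L²/12 + x²)/(gx)). Let c = T²g/(4π²) = 0.3821.
x² − cx + L²/12 = 0 → x = (c − √(c² − L²/3))/2 = 0.0693 m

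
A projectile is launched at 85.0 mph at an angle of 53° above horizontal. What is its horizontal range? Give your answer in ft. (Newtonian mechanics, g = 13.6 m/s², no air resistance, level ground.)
R = v₀² sin(2θ) / g (with unit conversion) = 334.8 ft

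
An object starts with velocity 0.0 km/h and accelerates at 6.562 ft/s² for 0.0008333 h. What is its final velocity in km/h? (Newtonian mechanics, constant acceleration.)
v = v₀ + at (with unit conversion) = 21.6 km/h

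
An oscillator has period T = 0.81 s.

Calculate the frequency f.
f = 1/T = 1/0.81 = 1.235 Hz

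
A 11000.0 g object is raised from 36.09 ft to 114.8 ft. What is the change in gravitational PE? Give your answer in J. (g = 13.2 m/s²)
ΔPE = mg(h₂ − h₁) = 11 kg × 13.2 m/s² × (34.99 − 11) m = 3483 J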